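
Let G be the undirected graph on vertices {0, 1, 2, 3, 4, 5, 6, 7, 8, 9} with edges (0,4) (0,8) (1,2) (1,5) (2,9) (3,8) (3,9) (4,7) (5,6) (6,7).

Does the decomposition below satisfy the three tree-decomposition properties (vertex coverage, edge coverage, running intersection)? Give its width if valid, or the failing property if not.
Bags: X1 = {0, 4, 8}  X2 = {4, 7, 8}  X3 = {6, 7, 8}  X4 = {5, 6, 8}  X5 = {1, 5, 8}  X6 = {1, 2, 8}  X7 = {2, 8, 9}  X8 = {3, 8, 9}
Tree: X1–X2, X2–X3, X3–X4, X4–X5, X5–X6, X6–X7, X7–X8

Yes; width 2.

Every vertex of G appears in some bag (union = {0, 1, 2, 3, 4, 5, 6, 7, 8, 9}); every edge is covered by a bag; and for each vertex v the set of bags containing v is connected in the bag tree. The decomposition is therefore valid. The largest bag has 3 vertices, so the width is 2.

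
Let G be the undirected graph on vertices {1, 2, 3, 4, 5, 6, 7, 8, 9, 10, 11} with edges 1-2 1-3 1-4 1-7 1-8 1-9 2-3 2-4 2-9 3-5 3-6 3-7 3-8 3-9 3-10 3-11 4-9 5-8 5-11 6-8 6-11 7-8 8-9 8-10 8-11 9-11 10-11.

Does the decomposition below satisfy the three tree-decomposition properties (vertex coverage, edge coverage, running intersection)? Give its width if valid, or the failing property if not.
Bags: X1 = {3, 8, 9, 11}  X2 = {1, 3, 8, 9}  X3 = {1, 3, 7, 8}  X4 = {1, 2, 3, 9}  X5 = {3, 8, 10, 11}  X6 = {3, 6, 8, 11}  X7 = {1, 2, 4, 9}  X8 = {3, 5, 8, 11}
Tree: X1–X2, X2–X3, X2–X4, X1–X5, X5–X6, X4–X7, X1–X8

Vertex coverage: the bags together contain {1, 2, 3, 4, 5, 6, 7, 8, 9, 10, 11}, the full vertex set. Edge coverage: each edge of G has both endpoints in at least one bag. Running intersection: for every vertex, the bags containing it form a connected subtree. All three properties hold, so this is a valid tree decomposition of width max|bag| − 1 = 3, and hence tw(G) ≤ 3.

Yes; width 3.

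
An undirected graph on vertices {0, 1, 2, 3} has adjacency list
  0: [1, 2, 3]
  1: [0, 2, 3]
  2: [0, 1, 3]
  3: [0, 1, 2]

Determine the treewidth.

3

A width-3 tree decomposition is:
Bags: B1 = {0, 1, 2, 3}
Tree: (single bag)
A single bag containing all 4 vertices is trivially a valid decomposition of width 3. For the lower bound, the 4 vertices {0, 1, 2, 3} are pairwise adjacent, and any tree decomposition puts a clique entirely inside one bag — forcing width ≥ 3. Therefore the treewidth is 3.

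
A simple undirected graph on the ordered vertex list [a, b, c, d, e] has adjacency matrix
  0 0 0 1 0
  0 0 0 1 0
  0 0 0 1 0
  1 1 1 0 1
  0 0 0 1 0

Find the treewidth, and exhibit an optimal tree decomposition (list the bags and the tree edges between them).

The largest bag has 2 vertices, giving width 1; this decomposition certifies tw(G) ≤ 1. Any graph with an edge has treewidth ≥ 1, and G has the edge d–a. The upper and lower bounds meet at 1, so that is the treewidth.

Treewidth 1.
One such decomposition:
Bags: B1 = {a, d}  B2 = {d, e}  B3 = {b, d}  B4 = {c, d}
Tree: B1–B2, B1–B3, B3–B4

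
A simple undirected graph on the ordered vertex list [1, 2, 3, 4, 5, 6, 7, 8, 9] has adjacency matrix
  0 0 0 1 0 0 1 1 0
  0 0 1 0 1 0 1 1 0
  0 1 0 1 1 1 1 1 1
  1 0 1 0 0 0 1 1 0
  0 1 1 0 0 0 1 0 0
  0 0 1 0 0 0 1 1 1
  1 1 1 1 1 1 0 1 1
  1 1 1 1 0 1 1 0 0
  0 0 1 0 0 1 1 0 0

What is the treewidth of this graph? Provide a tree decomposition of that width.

Treewidth 3.
One optimal decomposition is:
Bags: B1 = {2, 3, 7, 8}  B2 = {3, 6, 7, 8}  B3 = {3, 4, 7, 8}  B4 = {2, 3, 5, 7}  B5 = {1, 4, 7, 8}  B6 = {3, 6, 7, 9}
Tree: B1–B2, B2–B3, B1–B4, B3–B5, B2–B6

Every bag has size at most 4, so the width is 4 − 1 = 3 and tw(G) ≤ 3. For the lower bound, the 4 vertices {1, 4, 7, 8} are pairwise adjacent, and any tree decomposition puts a clique entirely inside one bag — forcing width ≥ 3. The upper and lower bounds meet at 3, so that is the treewidth.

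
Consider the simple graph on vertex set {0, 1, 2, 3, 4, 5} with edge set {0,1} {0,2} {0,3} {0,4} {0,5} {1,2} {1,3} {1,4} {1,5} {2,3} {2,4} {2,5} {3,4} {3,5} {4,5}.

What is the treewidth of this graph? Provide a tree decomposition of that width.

With just one bag of size 6, the width is 6 − 1 = 5, so tw(G) ≤ 5. Conversely, {0, 1, 2, 3, 4, 5} is a clique of size 6, and the vertices of any clique must share a bag in every tree decomposition; so some bag has ≥ 6 vertices and tw(G) ≥ 5. The upper and lower bounds meet at 5, so that is the treewidth.

Treewidth 5.
One optimal decomposition is:
Bags: B1 = {0, 1, 2, 3, 4, 5}
Tree: (single bag)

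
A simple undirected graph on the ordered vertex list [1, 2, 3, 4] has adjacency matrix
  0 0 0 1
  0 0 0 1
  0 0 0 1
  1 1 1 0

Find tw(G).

A width-1 tree decomposition is:
Bags: B1 = {1, 4}  B2 = {2, 4}  B3 = {3, 4}
Tree: B1–B2, B1–B3
Every bag has size at most 2, so the width is 2 − 1 = 1 and tw(G) ≤ 1. Any graph with an edge has treewidth ≥ 1, and G has the edge 4–1. Therefore the treewidth is 1.

1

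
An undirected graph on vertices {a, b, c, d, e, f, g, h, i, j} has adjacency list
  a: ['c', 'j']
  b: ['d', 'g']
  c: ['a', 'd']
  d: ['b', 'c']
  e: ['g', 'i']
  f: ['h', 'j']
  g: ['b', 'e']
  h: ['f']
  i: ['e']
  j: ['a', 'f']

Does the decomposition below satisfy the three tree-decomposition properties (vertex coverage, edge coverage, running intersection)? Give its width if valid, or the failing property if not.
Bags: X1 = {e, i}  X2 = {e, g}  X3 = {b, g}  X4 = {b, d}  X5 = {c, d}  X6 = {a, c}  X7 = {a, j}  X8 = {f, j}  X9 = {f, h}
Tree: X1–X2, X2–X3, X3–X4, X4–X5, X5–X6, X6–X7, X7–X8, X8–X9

Yes; width 1.

Vertex coverage: the bags together contain {a, b, c, d, e, f, g, h, i, j}, the full vertex set. Edge coverage: each edge of G has both endpoints in at least one bag. Running intersection: for every vertex, the bags containing it form a connected subtree. All three properties hold, so this is a valid tree decomposition of width max|bag| − 1 = 1, and hence tw(G) ≤ 1.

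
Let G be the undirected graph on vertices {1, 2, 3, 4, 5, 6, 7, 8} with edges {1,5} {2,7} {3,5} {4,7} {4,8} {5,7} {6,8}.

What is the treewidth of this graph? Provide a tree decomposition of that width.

The largest bag has 2 vertices, giving width 1; this decomposition certifies tw(G) ≤ 1. Since G has at least one edge (e.g. 5–7), it is not an edgeless graph, so tw(G) ≥ 1. Hence tw(G) = 1 exactly.

Treewidth 1.
One such decomposition:
Bags: B1 = {5, 7}  B2 = {4, 7}  B3 = {2, 7}  B4 = {4, 8}  B5 = {1, 5}  B6 = {6, 8}  B7 = {3, 5}
Tree: B1–B2, B1–B3, B2–B4, B1–B5, B4–B6, B1–B7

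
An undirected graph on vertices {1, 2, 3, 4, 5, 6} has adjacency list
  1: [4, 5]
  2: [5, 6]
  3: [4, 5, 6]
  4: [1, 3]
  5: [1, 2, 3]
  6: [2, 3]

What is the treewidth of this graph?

A width-2 tree decomposition is:
Bags: B1 = {2, 3, 6}  B2 = {2, 3, 5}  B3 = {3, 4, 5}  B4 = {1, 4, 5}
Tree: B1–B2, B2–B3, B3–B4
Each bag holds 3 vertices, so the decomposition has width 2, which upper-bounds the treewidth. The edges 6–2–5–3–6 form a cycle, so G is not a tree and its treewidth is at least 2. The upper and lower bounds meet at 2, so that is the treewidth.

2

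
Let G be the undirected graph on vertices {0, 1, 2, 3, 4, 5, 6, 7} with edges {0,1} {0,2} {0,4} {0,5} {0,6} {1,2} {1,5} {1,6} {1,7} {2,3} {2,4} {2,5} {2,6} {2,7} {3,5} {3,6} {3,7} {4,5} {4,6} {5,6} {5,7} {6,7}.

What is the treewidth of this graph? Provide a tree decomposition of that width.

Treewidth 4.
One optimal decomposition is:
Bags: B1 = {1, 2, 5, 6, 7}  B2 = {0, 1, 2, 5, 6}  B3 = {2, 3, 5, 6, 7}  B4 = {0, 2, 4, 5, 6}
Tree: B1–B2, B1–B3, B2–B4

Every bag has size at most 5, so the width is 5 − 1 = 4 and tw(G) ≤ 4. On the other hand G contains the 5-clique {0, 1, 2, 5, 6}. A clique must lie in a single bag of any decomposition, so no decomposition can have width below 4. The upper and lower bounds meet at 4, so that is the treewidth.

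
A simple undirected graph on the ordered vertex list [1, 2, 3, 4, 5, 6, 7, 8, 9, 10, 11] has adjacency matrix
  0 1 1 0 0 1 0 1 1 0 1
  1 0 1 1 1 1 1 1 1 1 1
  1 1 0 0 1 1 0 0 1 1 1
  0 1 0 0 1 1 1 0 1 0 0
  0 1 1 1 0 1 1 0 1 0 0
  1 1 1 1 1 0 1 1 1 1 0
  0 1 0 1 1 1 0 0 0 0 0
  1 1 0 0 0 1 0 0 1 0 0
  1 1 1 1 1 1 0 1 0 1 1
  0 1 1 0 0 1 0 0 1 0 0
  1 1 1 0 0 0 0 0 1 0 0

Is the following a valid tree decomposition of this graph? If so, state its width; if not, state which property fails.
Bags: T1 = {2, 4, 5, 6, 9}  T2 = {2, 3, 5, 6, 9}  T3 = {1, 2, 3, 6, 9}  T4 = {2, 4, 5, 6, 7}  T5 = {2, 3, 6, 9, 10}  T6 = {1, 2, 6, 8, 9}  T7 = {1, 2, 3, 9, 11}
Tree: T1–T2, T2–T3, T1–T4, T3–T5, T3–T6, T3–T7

Vertex coverage: the bags together contain {1, 2, 3, 4, 5, 6, 7, 8, 9, 10, 11}, the full vertex set. Edge coverage: each edge of G has both endpoints in at least one bag. Running intersection: for every vertex, the bags containing it form a connected subtree. All three properties hold, so this is a valid tree decomposition of width max|bag| − 1 = 4, and hence tw(G) ≤ 4.

Yes; width 4.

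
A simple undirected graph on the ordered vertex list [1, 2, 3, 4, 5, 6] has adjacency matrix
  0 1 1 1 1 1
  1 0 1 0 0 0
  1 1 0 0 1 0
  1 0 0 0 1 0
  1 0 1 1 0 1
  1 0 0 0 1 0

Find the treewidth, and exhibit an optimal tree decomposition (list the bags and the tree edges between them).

Treewidth 2.
Bags: B1 = {1, 3, 5}  B2 = {1, 4, 5}  B3 = {1, 5, 6}  B4 = {1, 2, 3}
Tree: B1–B2, B1–B3, B1–B4

Every bag has size at most 3, so the width is 3 − 1 = 2 and tw(G) ≤ 2. For the lower bound, the 3 vertices {1, 2, 3} are pairwise adjacent, and any tree decomposition puts a clique entirely inside one bag — forcing width ≥ 2. Therefore the treewidth is 2.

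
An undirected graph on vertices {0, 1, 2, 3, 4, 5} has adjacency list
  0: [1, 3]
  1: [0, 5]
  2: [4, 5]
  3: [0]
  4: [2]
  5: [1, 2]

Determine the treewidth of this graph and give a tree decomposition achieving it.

The largest bag has 2 vertices, giving width 1; this decomposition certifies tw(G) ≤ 1. Any graph with an edge has treewidth ≥ 1, and G has the edge 3–0. Hence tw(G) = 1 exactly.

Treewidth 1.
Bags: B1 = {0, 3}  B2 = {0, 1}  B3 = {1, 5}  B4 = {2, 5}  B5 = {2, 4}
Tree: B1–B2, B2–B3, B3–B4, B4–B5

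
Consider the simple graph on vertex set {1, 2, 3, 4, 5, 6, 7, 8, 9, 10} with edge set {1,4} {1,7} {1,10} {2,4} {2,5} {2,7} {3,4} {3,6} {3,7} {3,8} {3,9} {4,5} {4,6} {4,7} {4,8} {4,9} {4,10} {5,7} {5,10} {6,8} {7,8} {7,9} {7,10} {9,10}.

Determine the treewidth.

A width-3 tree decomposition is:
Bags: B1 = {3, 4, 7, 9}  B2 = {4, 7, 9, 10}  B3 = {3, 4, 7, 8}  B4 = {4, 5, 7, 10}  B5 = {2, 4, 5, 7}  B6 = {3, 4, 6, 8}  B7 = {1, 4, 7, 10}
Tree: B1–B2, B1–B3, B2–B4, B4–B5, B3–B6, B2–B7
Each bag holds 4 vertices, so the decomposition has width 3, which upper-bounds the treewidth. Conversely, {3, 4, 6, 8} is a clique of size 4, and the vertices of any clique must share a bag in every tree decomposition; so some bag has ≥ 4 vertices and tw(G) ≥ 3. Hence tw(G) = 3 exactly.

3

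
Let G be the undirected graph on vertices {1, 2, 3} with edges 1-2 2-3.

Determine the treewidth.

1

A width-1 tree decomposition is:
Bags: B1 = {1, 2}  B2 = {2, 3}
Tree: B1–B2
Every bag has size at most 2, so the width is 2 − 1 = 1 and tw(G) ≤ 1. G has an edge, so its treewidth is at least 1. Hence tw(G) = 1 exactly.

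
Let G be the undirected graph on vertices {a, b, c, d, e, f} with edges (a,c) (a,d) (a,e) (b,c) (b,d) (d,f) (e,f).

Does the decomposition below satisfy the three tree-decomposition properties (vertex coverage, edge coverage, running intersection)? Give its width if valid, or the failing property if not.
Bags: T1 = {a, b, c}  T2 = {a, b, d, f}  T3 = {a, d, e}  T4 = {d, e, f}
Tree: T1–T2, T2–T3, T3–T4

A tree decomposition must satisfy three properties: every vertex lies in some bag; for every edge, both endpoints lie together in some bag; and for every vertex, the bags containing it form a connected subtree. Here bags containing vertex f are not connected in the tree, so the decomposition is invalid.

No — bags containing vertex f are not connected in the tree.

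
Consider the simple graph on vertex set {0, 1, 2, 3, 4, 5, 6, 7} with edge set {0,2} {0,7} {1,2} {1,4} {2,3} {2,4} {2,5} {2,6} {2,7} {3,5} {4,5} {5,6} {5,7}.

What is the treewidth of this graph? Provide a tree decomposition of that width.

Treewidth 2.
One such decomposition:
Bags: B1 = {2, 4, 5}  B2 = {2, 3, 5}  B3 = {2, 5, 6}  B4 = {2, 5, 7}  B5 = {0, 2, 7}  B6 = {1, 2, 4}
Tree: B1–B2, B1–B3, B2–B4, B4–B5, B1–B6

Every bag has size at most 3, so the width is 3 − 1 = 2 and tw(G) ≤ 2. Conversely, {0, 2, 7} is a clique of size 3, and the vertices of any clique must share a bag in every tree decomposition; so some bag has ≥ 3 vertices and tw(G) ≥ 2. Combining the bounds, tw(G) = 2.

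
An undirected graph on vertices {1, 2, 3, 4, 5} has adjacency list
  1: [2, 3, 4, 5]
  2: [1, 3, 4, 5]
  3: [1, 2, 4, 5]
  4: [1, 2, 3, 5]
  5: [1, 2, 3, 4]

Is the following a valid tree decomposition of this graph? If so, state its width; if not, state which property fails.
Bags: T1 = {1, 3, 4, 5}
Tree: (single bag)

A tree decomposition must satisfy three properties: every vertex lies in some bag; for every edge, both endpoints lie together in some bag; and for every vertex, the bags containing it form a connected subtree. Here vertex 2 appears in no bag, so the decomposition is invalid.

No — vertex 2 appears in no bag.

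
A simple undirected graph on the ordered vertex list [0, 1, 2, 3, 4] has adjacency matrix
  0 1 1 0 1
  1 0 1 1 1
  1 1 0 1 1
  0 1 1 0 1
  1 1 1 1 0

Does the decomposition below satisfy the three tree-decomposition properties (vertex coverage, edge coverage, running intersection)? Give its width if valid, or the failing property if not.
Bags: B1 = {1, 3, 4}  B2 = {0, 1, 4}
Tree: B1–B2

A tree decomposition must satisfy three properties: every vertex lies in some bag; for every edge, both endpoints lie together in some bag; and for every vertex, the bags containing it form a connected subtree. Here vertex 2 appears in no bag, so the decomposition is invalid.

No — vertex 2 appears in no bag.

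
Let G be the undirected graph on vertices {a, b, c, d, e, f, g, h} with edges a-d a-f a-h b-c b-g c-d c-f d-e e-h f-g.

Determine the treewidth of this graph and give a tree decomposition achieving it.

Treewidth 2.
Bags: B1 = {b, f, g}  B2 = {b, c, f}  B3 = {a, c, f}  B4 = {a, c, d}  B5 = {a, d, h}  B6 = {d, e, h}
Tree: B1–B2, B2–B3, B3–B4, B4–B5, B5–B6

Each bag holds 3 vertices, so the decomposition has width 2, which upper-bounds the treewidth. For the lower bound, G contains the cycle g–b–c–f–g, so G is not a forest; only forests have treewidth ≤ 1, hence tw(G) ≥ 2. Combining the bounds, tw(G) = 2.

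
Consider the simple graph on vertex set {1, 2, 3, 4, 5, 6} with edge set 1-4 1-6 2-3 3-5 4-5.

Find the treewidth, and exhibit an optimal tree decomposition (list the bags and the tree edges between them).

Treewidth 1.
One optimal decomposition is:
Bags: B1 = {2, 3}  B2 = {3, 5}  B3 = {4, 5}  B4 = {1, 4}  B5 = {1, 6}
Tree: B1–B2, B2–B3, B3–B4, B4–B5

Every bag has size at most 2, so the width is 2 − 1 = 1 and tw(G) ≤ 1. Any graph with an edge has treewidth ≥ 1, and G has the edge 2–3. The upper and lower bounds meet at 1, so that is the treewidth.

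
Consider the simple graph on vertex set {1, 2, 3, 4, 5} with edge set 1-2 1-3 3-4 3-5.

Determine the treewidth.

1

A width-1 tree decomposition is:
Bags: B1 = {1, 2}  B2 = {1, 3}  B3 = {3, 5}  B4 = {3, 4}
Tree: B1–B2, B2–B3, B3–B4
Each bag holds 2 vertices, so the decomposition has width 1, which upper-bounds the treewidth. G has an edge, so its treewidth is at least 1. Therefore the treewidth is 1.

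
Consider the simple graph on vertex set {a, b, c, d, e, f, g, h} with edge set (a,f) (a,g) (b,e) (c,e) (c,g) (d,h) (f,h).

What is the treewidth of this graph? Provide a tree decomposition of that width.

Treewidth 1.
One such decomposition:
Bags: B1 = {d, h}  B2 = {f, h}  B3 = {a, f}  B4 = {a, g}  B5 = {c, g}  B6 = {c, e}  B7 = {b, e}
Tree: B1–B2, B2–B3, B3–B4, B4–B5, B5–B6, B6–B7

Each bag holds 2 vertices, so the decomposition has width 1, which upper-bounds the treewidth. G has an edge, so its treewidth is at least 1. Hence tw(G) = 1 exactly.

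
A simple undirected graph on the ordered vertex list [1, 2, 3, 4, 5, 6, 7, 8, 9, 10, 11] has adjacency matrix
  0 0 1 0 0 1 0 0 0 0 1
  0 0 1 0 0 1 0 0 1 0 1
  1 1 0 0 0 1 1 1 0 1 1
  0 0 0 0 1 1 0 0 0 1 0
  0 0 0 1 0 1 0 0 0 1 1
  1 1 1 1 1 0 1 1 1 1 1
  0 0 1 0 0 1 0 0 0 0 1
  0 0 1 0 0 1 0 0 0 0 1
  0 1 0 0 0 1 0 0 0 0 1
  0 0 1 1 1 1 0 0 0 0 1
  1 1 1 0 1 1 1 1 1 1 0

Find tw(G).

A width-3 tree decomposition is:
Bags: B1 = {2, 3, 6, 11}  B2 = {1, 3, 6, 11}  B3 = {2, 6, 9, 11}  B4 = {3, 6, 10, 11}  B5 = {3, 6, 8, 11}  B6 = {5, 6, 10, 11}  B7 = {3, 6, 7, 11}  B8 = {4, 5, 6, 10}
Tree: B1–B2, B1–B3, B1–B4, B2–B5, B4–B6, B4–B7, B6–B8
The largest bag has 4 vertices, giving width 3; this decomposition certifies tw(G) ≤ 3. On the other hand G contains the 4-clique {2, 6, 9, 11}. A clique must lie in a single bag of any decomposition, so no decomposition can have width below 3. Combining the bounds, tw(G) = 3.

3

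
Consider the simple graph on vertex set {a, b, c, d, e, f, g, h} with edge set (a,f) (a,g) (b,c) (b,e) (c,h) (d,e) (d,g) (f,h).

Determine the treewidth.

A width-2 tree decomposition is:
Bags: B1 = {b, c, h}  B2 = {b, f, h}  B3 = {a, b, f}  B4 = {a, b, g}  B5 = {b, d, g}  B6 = {b, d, e}
Tree: B1–B2, B2–B3, B3–B4, B4–B5, B5–B6
The largest bag has 3 vertices, giving width 2; this decomposition certifies tw(G) ≤ 2. For the lower bound, G contains the cycle b–c–h–f–a–g–d–e–b, so G is not a forest; only forests have treewidth ≤ 1, hence tw(G) ≥ 2. Hence tw(G) = 2 exactly.

2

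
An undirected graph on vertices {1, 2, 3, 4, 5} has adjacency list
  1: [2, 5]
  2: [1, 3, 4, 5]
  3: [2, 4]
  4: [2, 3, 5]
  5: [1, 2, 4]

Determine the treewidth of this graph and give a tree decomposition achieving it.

Treewidth 2.
One such decomposition:
Bags: B1 = {2, 4, 5}  B2 = {1, 2, 5}  B3 = {2, 3, 4}
Tree: B1–B2, B1–B3

The largest bag has 3 vertices, giving width 2; this decomposition certifies tw(G) ≤ 2. On the other hand G contains the 3-clique {1, 2, 5}. A clique must lie in a single bag of any decomposition, so no decomposition can have width below 2. Therefore the treewidth is 2.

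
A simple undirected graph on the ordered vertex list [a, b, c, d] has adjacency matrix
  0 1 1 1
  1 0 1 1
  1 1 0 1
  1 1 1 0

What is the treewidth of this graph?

A width-3 tree decomposition is:
Bags: B1 = {a, b, c, d}
Tree: (single bag)
A single bag containing all 4 vertices is trivially a valid decomposition of width 3. Conversely, {a, b, c, d} is a clique of size 4, and the vertices of any clique must share a bag in every tree decomposition; so some bag has ≥ 4 vertices and tw(G) ≥ 3. Combining the bounds, tw(G) = 3.

3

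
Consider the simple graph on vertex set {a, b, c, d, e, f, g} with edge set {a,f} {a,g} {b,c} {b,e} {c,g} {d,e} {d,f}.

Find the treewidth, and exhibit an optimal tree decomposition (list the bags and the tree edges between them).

Every bag has size at most 3, so the width is 3 − 1 = 2 and tw(G) ≤ 2. Since f–d–e–b–c–g–a–f is a cycle in G, G is not acyclic. Forests are exactly the graphs of treewidth ≤ 1, so tw(G) ≥ 2. Combining the bounds, tw(G) = 2.

Treewidth 2.
One optimal decomposition is:
Bags: B1 = {d, e, f}  B2 = {b, e, f}  B3 = {b, c, f}  B4 = {c, f, g}  B5 = {a, f, g}
Tree: B1–B2, B2–B3, B3–B4, B4–B5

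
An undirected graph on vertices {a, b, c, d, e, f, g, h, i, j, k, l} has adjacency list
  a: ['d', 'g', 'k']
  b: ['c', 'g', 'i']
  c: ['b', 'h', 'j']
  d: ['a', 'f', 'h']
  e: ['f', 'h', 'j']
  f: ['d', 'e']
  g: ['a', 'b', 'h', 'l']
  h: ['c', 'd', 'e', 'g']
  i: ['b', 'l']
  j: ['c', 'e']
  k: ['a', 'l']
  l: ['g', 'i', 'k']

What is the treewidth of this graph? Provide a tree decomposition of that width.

The largest bag has 4 vertices, giving width 3; this decomposition certifies tw(G) ≤ 3. For the lower bound: the 4 vertex sets {i,k,l}, {a}, {g}, {b,c,d,h} are disjoint, each induces a connected subgraph, and every pair is joined by at least one edge of G. Contracting each set to a single vertex therefore yields K_{4} as a minor, and since treewidth is minor-monotone, tw(G) ≥ tw(K_{4}) = 3. The upper and lower bounds meet at 3, so that is the treewidth.

Treewidth 3.
One optimal decomposition is:
Bags: B1 = {a, i, k, l}  B2 = {a, g, i, l}  B3 = {a, b, g, i}  B4 = {a, b, d, g}  B5 = {b, d, g, h}  B6 = {b, c, d, h}  B7 = {c, d, f, h}  B8 = {c, e, f, h}  B9 = {c, e, f, j}
Tree: B1–B2, B2–B3, B3–B4, B4–B5, B5–B6, B6–B7, B7–B8, B8–B9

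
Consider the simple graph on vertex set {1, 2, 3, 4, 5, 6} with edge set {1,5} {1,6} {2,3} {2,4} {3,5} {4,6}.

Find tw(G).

A width-2 tree decomposition is:
Bags: B1 = {1, 3, 5}  B2 = {1, 2, 3}  B3 = {1, 2, 4}  B4 = {1, 4, 6}
Tree: B1–B2, B2–B3, B3–B4
Every bag has size at most 3, so the width is 3 − 1 = 2 and tw(G) ≤ 2. The edges 1–5–3–2–4–6–1 form a cycle, so G is not a tree and its treewidth is at least 2. Hence tw(G) = 2 exactly.

2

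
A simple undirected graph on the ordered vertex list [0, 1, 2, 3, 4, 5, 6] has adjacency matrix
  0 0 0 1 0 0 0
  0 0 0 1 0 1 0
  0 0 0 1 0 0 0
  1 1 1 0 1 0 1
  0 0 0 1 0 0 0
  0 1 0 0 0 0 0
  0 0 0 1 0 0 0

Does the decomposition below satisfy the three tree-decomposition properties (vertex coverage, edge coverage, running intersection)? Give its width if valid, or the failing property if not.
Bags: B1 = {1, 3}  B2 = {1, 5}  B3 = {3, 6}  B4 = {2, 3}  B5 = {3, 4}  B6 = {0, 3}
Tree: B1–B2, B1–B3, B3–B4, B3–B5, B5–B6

Yes; width 1.

Every vertex of G appears in some bag (union = {0, 1, 2, 3, 4, 5, 6}); every edge is covered by a bag; and for each vertex v the set of bags containing v is connected in the bag tree. The decomposition is therefore valid. The largest bag has 2 vertices, so the width is 1.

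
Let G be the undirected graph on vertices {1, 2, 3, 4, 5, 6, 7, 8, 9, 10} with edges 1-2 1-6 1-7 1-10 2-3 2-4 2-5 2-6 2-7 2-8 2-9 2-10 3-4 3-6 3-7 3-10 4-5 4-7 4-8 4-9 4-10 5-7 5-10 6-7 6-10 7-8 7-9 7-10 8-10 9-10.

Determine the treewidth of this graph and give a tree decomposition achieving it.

The largest bag has 5 vertices, giving width 4; this decomposition certifies tw(G) ≤ 4. On the other hand G contains the 5-clique {1, 2, 6, 7, 10}. A clique must lie in a single bag of any decomposition, so no decomposition can have width below 4. Therefore the treewidth is 4.

Treewidth 4.
One such decomposition:
Bags: B1 = {2, 3, 6, 7, 10}  B2 = {2, 3, 4, 7, 10}  B3 = {2, 4, 5, 7, 10}  B4 = {2, 4, 7, 8, 10}  B5 = {2, 4, 7, 9, 10}  B6 = {1, 2, 6, 7, 10}
Tree: B1–B2, B2–B3, B2–B4, B4–B5, B1–B6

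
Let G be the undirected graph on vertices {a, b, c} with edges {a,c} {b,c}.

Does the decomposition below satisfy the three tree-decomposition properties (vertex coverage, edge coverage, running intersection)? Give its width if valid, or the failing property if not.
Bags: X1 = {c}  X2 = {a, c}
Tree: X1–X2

No — vertex b appears in no bag.

A tree decomposition must satisfy three properties: every vertex lies in some bag; for every edge, both endpoints lie together in some bag; and for every vertex, the bags containing it form a connected subtree. Here vertex b appears in no bag, so the decomposition is invalid.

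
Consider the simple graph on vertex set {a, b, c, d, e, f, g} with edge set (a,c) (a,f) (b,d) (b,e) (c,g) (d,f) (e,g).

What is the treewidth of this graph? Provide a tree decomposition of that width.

Treewidth 2.
One optimal decomposition is:
Bags: B1 = {a, d, f}  B2 = {a, c, d}  B3 = {c, d, g}  B4 = {d, e, g}  B5 = {b, d, e}
Tree: B1–B2, B2–B3, B3–B4, B4–B5

The largest bag has 3 vertices, giving width 2; this decomposition certifies tw(G) ≤ 2. The edges d–f–a–c–g–e–b–d form a cycle, so G is not a tree and its treewidth is at least 2. Therefore the treewidth is 2.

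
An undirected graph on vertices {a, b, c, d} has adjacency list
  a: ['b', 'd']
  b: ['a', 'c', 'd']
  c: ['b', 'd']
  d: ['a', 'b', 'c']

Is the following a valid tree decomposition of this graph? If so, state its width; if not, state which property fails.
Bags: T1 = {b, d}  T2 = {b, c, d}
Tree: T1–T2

No — vertex a appears in no bag.

A tree decomposition must satisfy three properties: every vertex lies in some bag; for every edge, both endpoints lie together in some bag; and for every vertex, the bags containing it form a connected subtree. Here vertex a appears in no bag, so the decomposition is invalid.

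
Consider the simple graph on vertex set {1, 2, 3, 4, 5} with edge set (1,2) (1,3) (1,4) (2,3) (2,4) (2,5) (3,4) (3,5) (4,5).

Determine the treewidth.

A width-3 tree decomposition is:
Bags: B1 = {2, 3, 4, 5}  B2 = {1, 2, 3, 4}
Tree: B1–B2
Each bag holds 4 vertices, so the decomposition has width 3, which upper-bounds the treewidth. For the lower bound, the 4 vertices {1, 2, 3, 4} are pairwise adjacent, and any tree decomposition puts a clique entirely inside one bag — forcing width ≥ 3. Therefore the treewidth is 3.

3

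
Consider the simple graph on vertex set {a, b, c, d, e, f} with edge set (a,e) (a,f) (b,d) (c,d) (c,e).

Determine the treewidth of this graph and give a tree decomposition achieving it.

The largest bag has 2 vertices, giving width 1; this decomposition certifies tw(G) ≤ 1. Since G has at least one edge (e.g. b–d), it is not an edgeless graph, so tw(G) ≥ 1. Therefore the treewidth is 1.

Treewidth 1.
One optimal decomposition is:
Bags: B1 = {b, d}  B2 = {c, d}  B3 = {c, e}  B4 = {a, e}  B5 = {a, f}
Tree: B1–B2, B2–B3, B3–B4, B4–B5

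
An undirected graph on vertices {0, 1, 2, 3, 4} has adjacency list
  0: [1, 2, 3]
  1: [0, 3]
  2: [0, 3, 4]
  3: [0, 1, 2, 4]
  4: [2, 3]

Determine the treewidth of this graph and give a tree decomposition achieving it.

Each bag holds 3 vertices, so the decomposition has width 2, which upper-bounds the treewidth. On the other hand G contains the 3-clique {0, 1, 3}. A clique must lie in a single bag of any decomposition, so no decomposition can have width below 2. The upper and lower bounds meet at 2, so that is the treewidth.

Treewidth 2.
Bags: B1 = {0, 2, 3}  B2 = {2, 3, 4}  B3 = {0, 1, 3}
Tree: B1–B2, B1–B3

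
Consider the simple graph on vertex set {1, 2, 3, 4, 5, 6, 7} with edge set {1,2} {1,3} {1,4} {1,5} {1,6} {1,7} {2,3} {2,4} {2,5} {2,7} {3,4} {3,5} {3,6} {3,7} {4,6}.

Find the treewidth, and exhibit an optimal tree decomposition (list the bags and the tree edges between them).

Each bag holds 4 vertices, so the decomposition has width 3, which upper-bounds the treewidth. For the lower bound, the 4 vertices {1, 2, 3, 4} are pairwise adjacent, and any tree decomposition puts a clique entirely inside one bag — forcing width ≥ 3. Combining the bounds, tw(G) = 3.

Treewidth 3.
One optimal decomposition is:
Bags: B1 = {1, 2, 3, 5}  B2 = {1, 2, 3, 7}  B3 = {1, 2, 3, 4}  B4 = {1, 3, 4, 6}
Tree: B1–B2, B1–B3, B3–B4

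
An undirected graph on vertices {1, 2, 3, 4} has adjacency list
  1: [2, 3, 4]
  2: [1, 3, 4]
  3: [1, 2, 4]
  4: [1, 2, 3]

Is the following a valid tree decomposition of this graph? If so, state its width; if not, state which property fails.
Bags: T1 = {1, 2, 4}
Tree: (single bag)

No — vertex 3 appears in no bag.

A tree decomposition must satisfy three properties: every vertex lies in some bag; for every edge, both endpoints lie together in some bag; and for every vertex, the bags containing it form a connected subtree. Here vertex 3 appears in no bag, so the decomposition is invalid.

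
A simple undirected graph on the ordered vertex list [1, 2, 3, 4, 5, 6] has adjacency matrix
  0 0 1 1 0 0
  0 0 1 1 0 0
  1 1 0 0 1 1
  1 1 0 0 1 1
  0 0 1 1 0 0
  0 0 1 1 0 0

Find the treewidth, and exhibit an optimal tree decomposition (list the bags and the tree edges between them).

Treewidth 2.
One such decomposition:
Bags: B1 = {3, 4, 6}  B2 = {2, 3, 4}  B3 = {3, 4, 5}  B4 = {1, 3, 4}
Tree: B1–B2, B2–B3, B3–B4

Each bag holds 3 vertices, so the decomposition has width 2, which upper-bounds the treewidth. Since 6–3–2–4–6 is a cycle in G, G is not acyclic. Forests are exactly the graphs of treewidth ≤ 1, so tw(G) ≥ 2. Combining the bounds, tw(G) = 2.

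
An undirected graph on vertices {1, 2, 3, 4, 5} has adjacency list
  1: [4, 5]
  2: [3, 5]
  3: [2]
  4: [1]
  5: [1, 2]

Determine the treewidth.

1

A width-1 tree decomposition is:
Bags: B1 = {2, 3}  B2 = {2, 5}  B3 = {1, 5}  B4 = {1, 4}
Tree: B1–B2, B2–B3, B3–B4
Every bag has size at most 2, so the width is 2 − 1 = 1 and tw(G) ≤ 1. Any graph with an edge has treewidth ≥ 1, and G has the edge 3–2. Hence tw(G) = 1 exactly.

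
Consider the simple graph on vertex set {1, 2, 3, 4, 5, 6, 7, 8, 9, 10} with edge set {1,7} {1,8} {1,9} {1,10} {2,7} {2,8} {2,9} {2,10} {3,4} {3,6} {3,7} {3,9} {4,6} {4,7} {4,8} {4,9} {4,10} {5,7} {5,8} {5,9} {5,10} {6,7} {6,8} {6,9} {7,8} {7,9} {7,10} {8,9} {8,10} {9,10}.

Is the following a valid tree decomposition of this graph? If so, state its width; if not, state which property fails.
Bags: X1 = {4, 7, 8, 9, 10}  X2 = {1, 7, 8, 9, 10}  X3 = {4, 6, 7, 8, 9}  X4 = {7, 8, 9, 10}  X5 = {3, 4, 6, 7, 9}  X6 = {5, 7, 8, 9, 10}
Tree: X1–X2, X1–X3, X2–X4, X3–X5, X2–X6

No — vertex 2 appears in no bag.

A tree decomposition must satisfy three properties: every vertex lies in some bag; for every edge, both endpoints lie together in some bag; and for every vertex, the bags containing it form a connected subtree. Here vertex 2 appears in no bag, so the decomposition is invalid.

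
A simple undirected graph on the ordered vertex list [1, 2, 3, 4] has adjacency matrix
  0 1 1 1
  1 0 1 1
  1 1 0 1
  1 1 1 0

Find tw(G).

A width-3 tree decomposition is:
Bags: B1 = {1, 2, 3, 4}
Tree: (single bag)
With just one bag of size 4, the width is 4 − 1 = 3, so tw(G) ≤ 3. Conversely, {1, 2, 3, 4} is a clique of size 4, and the vertices of any clique must share a bag in every tree decomposition; so some bag has ≥ 4 vertices and tw(G) ≥ 3. Combining the bounds, tw(G) = 3.

3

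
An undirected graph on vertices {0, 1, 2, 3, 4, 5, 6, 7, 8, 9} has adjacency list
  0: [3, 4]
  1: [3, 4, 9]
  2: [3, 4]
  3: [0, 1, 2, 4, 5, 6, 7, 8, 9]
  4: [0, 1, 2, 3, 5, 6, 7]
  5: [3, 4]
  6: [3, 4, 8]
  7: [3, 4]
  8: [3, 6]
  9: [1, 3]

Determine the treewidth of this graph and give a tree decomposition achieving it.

Treewidth 2.
One optimal decomposition is:
Bags: B1 = {0, 3, 4}  B2 = {3, 4, 7}  B3 = {3, 4, 6}  B4 = {2, 3, 4}  B5 = {1, 3, 4}  B6 = {3, 4, 5}  B7 = {3, 6, 8}  B8 = {1, 3, 9}
Tree: B1–B2, B1–B3, B2–B4, B3–B5, B5–B6, B3–B7, B5–B8

Every bag has size at most 3, so the width is 3 − 1 = 2 and tw(G) ≤ 2. On the other hand G contains the 3-clique {3, 6, 8}. A clique must lie in a single bag of any decomposition, so no decomposition can have width below 2. Hence tw(G) = 2 exactly.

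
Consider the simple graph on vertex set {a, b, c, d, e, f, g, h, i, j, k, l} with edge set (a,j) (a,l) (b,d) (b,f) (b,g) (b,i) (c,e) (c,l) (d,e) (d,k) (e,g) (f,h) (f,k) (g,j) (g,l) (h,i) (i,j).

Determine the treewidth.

A width-3 tree decomposition is:
Bags: B1 = {a, c, e, l}  B2 = {a, e, g, l}  B3 = {a, e, g, j}  B4 = {d, e, g, j}  B5 = {b, d, g, j}  B6 = {b, d, i, j}  B7 = {b, d, i, k}  B8 = {b, f, i, k}  B9 = {f, h, i, k}
Tree: B1–B2, B2–B3, B3–B4, B4–B5, B5–B6, B6–B7, B7–B8, B8–B9
Every bag has size at most 4, so the width is 4 − 1 = 3 and tw(G) ≤ 3. For the lower bound: the 4 vertex sets {a,c,l}, {e}, {g}, {b,d,i,j} are disjoint, each induces a connected subgraph, and every pair is joined by at least one edge of G. Contracting each set to a single vertex therefore yields K_{4} as a minor, and since treewidth is minor-monotone, tw(G) ≥ tw(K_{4}) = 3. Combining the bounds, tw(G) = 3.

3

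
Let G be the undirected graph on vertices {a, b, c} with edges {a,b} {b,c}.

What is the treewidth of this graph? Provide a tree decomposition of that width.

Every bag has size at most 2, so the width is 2 − 1 = 1 and tw(G) ≤ 1. G has an edge, so its treewidth is at least 1. Therefore the treewidth is 1.

Treewidth 1.
Bags: B1 = {a, b}  B2 = {b, c}
Tree: B1–B2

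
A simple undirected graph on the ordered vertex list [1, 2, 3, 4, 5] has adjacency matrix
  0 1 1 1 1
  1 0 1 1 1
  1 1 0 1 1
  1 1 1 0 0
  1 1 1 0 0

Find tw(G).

3

A width-3 tree decomposition is:
Bags: B1 = {1, 2, 3, 4}  B2 = {1, 2, 3, 5}
Tree: B1–B2
The largest bag has 4 vertices, giving width 3; this decomposition certifies tw(G) ≤ 3. For the lower bound, the 4 vertices {1, 2, 3, 4} are pairwise adjacent, and any tree decomposition puts a clique entirely inside one bag — forcing width ≥ 3. Therefore the treewidth is 3.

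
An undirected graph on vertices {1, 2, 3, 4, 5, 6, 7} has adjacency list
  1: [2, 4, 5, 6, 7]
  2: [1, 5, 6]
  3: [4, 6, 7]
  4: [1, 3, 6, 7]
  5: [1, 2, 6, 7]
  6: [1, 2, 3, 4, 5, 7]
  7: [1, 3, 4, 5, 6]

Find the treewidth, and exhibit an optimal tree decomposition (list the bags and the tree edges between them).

Treewidth 3.
One optimal decomposition is:
Bags: B1 = {1, 2, 5, 6}  B2 = {1, 5, 6, 7}  B3 = {1, 4, 6, 7}  B4 = {3, 4, 6, 7}
Tree: B1–B2, B2–B3, B3–B4

Every bag has size at most 4, so the width is 4 − 1 = 3 and tw(G) ≤ 3. Conversely, {1, 4, 6, 7} is a clique of size 4, and the vertices of any clique must share a bag in every tree decomposition; so some bag has ≥ 4 vertices and tw(G) ≥ 3. Therefore the treewidth is 3.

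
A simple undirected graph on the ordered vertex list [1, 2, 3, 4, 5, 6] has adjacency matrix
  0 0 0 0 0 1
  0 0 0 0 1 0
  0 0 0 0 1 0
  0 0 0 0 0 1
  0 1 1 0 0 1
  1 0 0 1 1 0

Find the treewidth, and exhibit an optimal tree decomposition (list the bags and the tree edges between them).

Treewidth 1.
One optimal decomposition is:
Bags: B1 = {5, 6}  B2 = {4, 6}  B3 = {2, 5}  B4 = {1, 6}  B5 = {3, 5}
Tree: B1–B2, B1–B3, B2–B4, B3–B5

The largest bag has 2 vertices, giving width 1; this decomposition certifies tw(G) ≤ 1. G has an edge, so its treewidth is at least 1. The upper and lower bounds meet at 1, so that is the treewidth.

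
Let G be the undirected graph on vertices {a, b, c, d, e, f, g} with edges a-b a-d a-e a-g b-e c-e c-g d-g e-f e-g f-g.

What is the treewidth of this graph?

A width-2 tree decomposition is:
Bags: B1 = {e, f, g}  B2 = {a, e, g}  B3 = {a, d, g}  B4 = {c, e, g}  B5 = {a, b, e}
Tree: B1–B2, B2–B3, B2–B4, B2–B5
Each bag holds 3 vertices, so the decomposition has width 2, which upper-bounds the treewidth. Conversely, {a, d, g} is a clique of size 3, and the vertices of any clique must share a bag in every tree decomposition; so some bag has ≥ 3 vertices and tw(G) ≥ 2. Hence tw(G) = 2 exactly.

2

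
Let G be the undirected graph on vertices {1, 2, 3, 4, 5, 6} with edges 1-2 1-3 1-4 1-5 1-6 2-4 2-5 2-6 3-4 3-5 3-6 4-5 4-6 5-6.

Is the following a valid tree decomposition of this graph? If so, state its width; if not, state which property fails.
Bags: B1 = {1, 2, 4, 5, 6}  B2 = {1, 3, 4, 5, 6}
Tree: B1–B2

Yes; width 4.

Checking the three conditions: (i) the bags cover all of {1, 2, 3, 4, 5, 6}; (ii) for each edge, some bag contains both endpoints; (iii) the bags containing any fixed vertex form a subtree. All hold, so the decomposition is valid with width 5 − 1 = 4.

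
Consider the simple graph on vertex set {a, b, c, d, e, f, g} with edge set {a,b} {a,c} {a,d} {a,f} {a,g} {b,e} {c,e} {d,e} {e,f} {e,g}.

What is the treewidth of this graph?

2

A width-2 tree decomposition is:
Bags: B1 = {a, e, f}  B2 = {a, c, e}  B3 = {a, b, e}  B4 = {a, e, g}  B5 = {a, d, e}
Tree: B1–B2, B2–B3, B3–B4, B4–B5
Each bag holds 3 vertices, so the decomposition has width 2, which upper-bounds the treewidth. For the lower bound, G contains the cycle e–f–a–c–e, so G is not a forest; only forests have treewidth ≤ 1, hence tw(G) ≥ 2. Hence tw(G) = 2 exactly.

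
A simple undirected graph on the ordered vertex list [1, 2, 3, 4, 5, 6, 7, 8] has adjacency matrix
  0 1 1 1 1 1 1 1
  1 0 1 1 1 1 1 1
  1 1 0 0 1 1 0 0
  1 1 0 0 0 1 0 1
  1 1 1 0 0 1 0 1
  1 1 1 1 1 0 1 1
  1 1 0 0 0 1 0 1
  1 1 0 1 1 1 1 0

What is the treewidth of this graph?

A width-4 tree decomposition is:
Bags: B1 = {1, 2, 5, 6, 8}  B2 = {1, 2, 4, 6, 8}  B3 = {1, 2, 3, 5, 6}  B4 = {1, 2, 6, 7, 8}
Tree: B1–B2, B1–B3, B1–B4
Each bag holds 5 vertices, so the decomposition has width 4, which upper-bounds the treewidth. Conversely, {1, 2, 4, 6, 8} is a clique of size 5, and the vertices of any clique must share a bag in every tree decomposition; so some bag has ≥ 5 vertices and tw(G) ≥ 4. The upper and lower bounds meet at 4, so that is the treewidth.

4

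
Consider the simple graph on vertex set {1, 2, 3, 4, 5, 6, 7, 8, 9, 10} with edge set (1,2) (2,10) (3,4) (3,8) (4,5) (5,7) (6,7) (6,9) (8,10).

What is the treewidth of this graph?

A width-1 tree decomposition is:
Bags: B1 = {1, 2}  B2 = {2, 10}  B3 = {8, 10}  B4 = {3, 8}  B5 = {3, 4}  B6 = {4, 5}  B7 = {5, 7}  B8 = {6, 7}  B9 = {6, 9}
Tree: B1–B2, B2–B3, B3–B4, B4–B5, B5–B6, B6–B7, B7–B8, B8–B9
Every bag has size at most 2, so the width is 2 − 1 = 1 and tw(G) ≤ 1. G has an edge, so its treewidth is at least 1. Hence tw(G) = 1 exactly.

1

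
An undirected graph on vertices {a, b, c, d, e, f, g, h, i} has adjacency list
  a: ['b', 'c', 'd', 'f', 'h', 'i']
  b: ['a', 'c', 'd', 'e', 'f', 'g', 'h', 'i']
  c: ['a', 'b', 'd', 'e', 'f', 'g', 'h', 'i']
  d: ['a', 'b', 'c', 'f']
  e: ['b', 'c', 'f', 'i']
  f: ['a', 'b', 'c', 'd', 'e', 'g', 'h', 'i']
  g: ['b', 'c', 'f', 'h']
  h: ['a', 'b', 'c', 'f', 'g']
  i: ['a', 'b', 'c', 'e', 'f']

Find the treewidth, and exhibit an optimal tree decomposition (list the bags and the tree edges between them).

Each bag holds 5 vertices, so the decomposition has width 4, which upper-bounds the treewidth. Conversely, {b, c, f, g, h} is a clique of size 5, and the vertices of any clique must share a bag in every tree decomposition; so some bag has ≥ 5 vertices and tw(G) ≥ 4. Therefore the treewidth is 4.

Treewidth 4.
One such decomposition:
Bags: B1 = {a, b, c, f, h}  B2 = {b, c, f, g, h}  B3 = {a, b, c, d, f}  B4 = {a, b, c, f, i}  B5 = {b, c, e, f, i}
Tree: B1–B2, B1–B3, B1–B4, B4–B5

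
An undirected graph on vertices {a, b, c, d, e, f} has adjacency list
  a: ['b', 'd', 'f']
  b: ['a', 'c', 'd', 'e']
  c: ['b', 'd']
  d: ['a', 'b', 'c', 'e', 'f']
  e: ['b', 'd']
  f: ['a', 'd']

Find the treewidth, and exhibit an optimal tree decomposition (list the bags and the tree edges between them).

Treewidth 2.
Bags: B1 = {b, d, e}  B2 = {a, b, d}  B3 = {a, d, f}  B4 = {b, c, d}
Tree: B1–B2, B2–B3, B2–B4

The largest bag has 3 vertices, giving width 2; this decomposition certifies tw(G) ≤ 2. Conversely, {a, d, f} is a clique of size 3, and the vertices of any clique must share a bag in every tree decomposition; so some bag has ≥ 3 vertices and tw(G) ≥ 2. The upper and lower bounds meet at 2, so that is the treewidth.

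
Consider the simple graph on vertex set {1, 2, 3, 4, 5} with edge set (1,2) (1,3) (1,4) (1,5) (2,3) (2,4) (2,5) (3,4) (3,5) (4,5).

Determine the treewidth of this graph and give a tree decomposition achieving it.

With just one bag of size 5, the width is 5 − 1 = 4, so tw(G) ≤ 4. On the other hand G contains the 5-clique {1, 2, 3, 4, 5}. A clique must lie in a single bag of any decomposition, so no decomposition can have width below 4. The upper and lower bounds meet at 4, so that is the treewidth.

Treewidth 4.
One optimal decomposition is:
Bags: B1 = {1, 2, 3, 4, 5}
Tree: (single bag)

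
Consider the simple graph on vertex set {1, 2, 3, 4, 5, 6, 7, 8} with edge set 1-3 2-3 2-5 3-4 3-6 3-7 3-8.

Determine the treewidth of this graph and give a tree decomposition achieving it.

Every bag has size at most 2, so the width is 2 − 1 = 1 and tw(G) ≤ 1. Since G has at least one edge (e.g. 3–6), it is not an edgeless graph, so tw(G) ≥ 1. Hence tw(G) = 1 exactly.

Treewidth 1.
One optimal decomposition is:
Bags: B1 = {3, 6}  B2 = {2, 3}  B3 = {2, 5}  B4 = {1, 3}  B5 = {3, 8}  B6 = {3, 4}  B7 = {3, 7}
Tree: B1–B2, B2–B3, B2–B4, B2–B5, B4–B6, B5–B7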